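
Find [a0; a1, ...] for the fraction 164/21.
[7; 1, 4, 4]

Euclidean algorithm steps:
164 = 7 × 21 + 17
21 = 1 × 17 + 4
17 = 4 × 4 + 1
4 = 4 × 1 + 0
Continued fraction: [7; 1, 4, 4]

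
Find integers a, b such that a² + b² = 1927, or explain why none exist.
Not possible

Factorization: 1927 = 41 × 47
By Fermat: n is sum of two squares iff every prime p ≡ 3 (mod 4) appears to even power.
Prime(s) ≡ 3 (mod 4) with odd exponent: [(47, 1)]
Therefore 1927 cannot be expressed as a² + b².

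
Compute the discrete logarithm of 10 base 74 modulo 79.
30

Baby-step giant-step with step n = ⌈√79⌉ = 9.
Baby steps 74^j mod 79 (j:value) for j=0..8: 0:1, 1:74, 2:25, 3:33, 4:72, 5:35, 6:62, 7:6, 8:49.
Giant-step multiplier: 74^(-9) ≡ 74^(78-9) = 74^69 ≡ 69 (mod 79).
Giant steps γ_i = 10·69^i mod 79: γ_0=10, γ_1=58, γ_2=52, γ_3=33 (in table at j=3).
x = i·n + j = 3·9 + 3 = 30.
Check: 74^30 ≡ 10 (mod 79).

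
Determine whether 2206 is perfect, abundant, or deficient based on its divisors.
deficient

Proper divisors of 2206: sum = 1 + 2 + 1103 = 1106
Since 1106 < 2206, 2206 is deficient.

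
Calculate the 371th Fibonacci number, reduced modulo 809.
574

Matrix identity: Q^n = [[F_(n+1), F_n], [F_n, F_(n-1)]] with Q = [[1,1],[1,0]].
n = 371 = 101110011₂. Square-and-multiply, entries mod 809:
Q^1 = [[1,1],[1,0]]
Q^2 = (Q^1)² = [[2,1],[1,1]]
Q^5 = (Q^2)²·Q = [[8,5],[5,3]]
Q^11 = (Q^5)²·Q = [[144,89],[89,55]]
Q^23 = (Q^11)²·Q = [[255,342],[342,722]]
Q^46 = (Q^23)² = [[773,17],[17,756]]
Q^92 = (Q^46)² = [[776,105],[105,671]]
Q^185 = (Q^92)²·Q = [[631,788],[788,652]]
Q^371 = (Q^185)²·Q = [[328,574],[574,563]]
F_371 mod 809 = Q^371[0][1] = 574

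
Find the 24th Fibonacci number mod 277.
109

Matrix identity: Q^n = [[F_(n+1), F_n], [F_n, F_(n-1)]] with Q = [[1,1],[1,0]].
n = 24 = 11000₂. Square-and-multiply, entries mod 277:
Q^1 = [[1,1],[1,0]]
Q^3 = (Q^1)²·Q = [[3,2],[2,1]]
Q^6 = (Q^3)² = [[13,8],[8,5]]
Q^12 = (Q^6)² = [[233,144],[144,89]]
Q^24 = (Q^12)² = [[235,109],[109,126]]
F_24 mod 277 = Q^24[0][1] = 109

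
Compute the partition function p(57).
614154

p(n) counts ways to write n as a sum of positive integers (order ignored).
Euler's pentagonal recurrence: p(k) = p(k-1) + p(k-2) - p(k-5) - p(k-7) + p(k-12) + p(k-15) - ... (offsets j(3j∓1)/2, signs ++--, p(0)=1, p(<0)=0).
DP table for k = 0..56: p(0)=1, p(1)=1, p(2)=2, p(3)=3, p(4)=5, p(5)=7, p(6)=11, p(7)=15, p(8)=22, p(9)=30, p(10)=42, p(11)=56, p(12)=77, p(13)=101, p(14)=135, p(15)=176, p(16)=231, p(17)=297, p(18)=385, p(19)=490, p(20)=627, p(21)=792, p(22)=1002, p(23)=1255, p(24)=1575, p(25)=1958, p(26)=2436, p(27)=3010, p(28)=3718, p(29)=4565, p(30)=5604, p(31)=6842, p(32)=8349, p(33)=10143, p(34)=12310, p(35)=14883, p(36)=17977, p(37)=21637, p(38)=26015, p(39)=31185, p(40)=37338, p(41)=44583, p(42)=53174, p(43)=63261, p(44)=75175, p(45)=89134, p(46)=105558, p(47)=124754, p(48)=147273, p(49)=173525, p(50)=204226, p(51)=239943, p(52)=281589, p(53)=329931, p(54)=386155, p(55)=451276, p(56)=526823.
Final step: p(57) = p(56) + p(55) - p(52) - p(50) + p(45) + p(42) - p(35) - p(31) + p(22) + p(17) - p(6) - p(0)
= 526823 + 451276 - 281589 - 204226 + 89134 + 53174 - 14883 - 6842 + 1002 + 297 - 11 - 1
= 614154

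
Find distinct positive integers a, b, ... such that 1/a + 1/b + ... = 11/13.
1/2 + 1/3 + 1/78

Greedy algorithm:
11/13: ceiling(13/11) = 2, use 1/2
9/26: ceiling(26/9) = 3, use 1/3
1/78: ceiling(78/1) = 78, use 1/78
Result: 11/13 = 1/2 + 1/3 + 1/78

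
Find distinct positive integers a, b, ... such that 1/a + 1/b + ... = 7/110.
1/16 + 1/880

Greedy algorithm:
7/110: ceiling(110/7) = 16, use 1/16
1/880: ceiling(880/1) = 880, use 1/880
Result: 7/110 = 1/16 + 1/880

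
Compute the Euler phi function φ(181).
180

181 = 181
φ(n) = n × ∏(1 - 1/p) for each prime p dividing n
φ(181) = 181 × (1 - 1/181) = 180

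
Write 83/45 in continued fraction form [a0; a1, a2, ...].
[1; 1, 5, 2, 3]

Euclidean algorithm steps:
83 = 1 × 45 + 38
45 = 1 × 38 + 7
38 = 5 × 7 + 3
7 = 2 × 3 + 1
3 = 3 × 1 + 0
Continued fraction: [1; 1, 5, 2, 3]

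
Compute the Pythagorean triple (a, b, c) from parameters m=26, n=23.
(147, 1196, 1205)

Euclid's formula: a = m² - n², b = 2mn, c = m² + n²
m = 26, n = 23
a = 26² - 23² = 676 - 529 = 147
b = 2 × 26 × 23 = 1196
c = 26² + 23² = 676 + 529 = 1205
Verification: 147² + 1196² = 21609 + 1430416 = 1452025 = 1205² ✓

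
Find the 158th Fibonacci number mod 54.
53

Matrix identity: Q^n = [[F_(n+1), F_n], [F_n, F_(n-1)]] with Q = [[1,1],[1,0]].
n = 158 = 10011110₂. Square-and-multiply, entries mod 54:
Q^1 = [[1,1],[1,0]]
Q^2 = (Q^1)² = [[2,1],[1,1]]
Q^4 = (Q^2)² = [[5,3],[3,2]]
Q^9 = (Q^4)²·Q = [[1,34],[34,21]]
Q^19 = (Q^9)²·Q = [[15,23],[23,46]]
Q^39 = (Q^19)²·Q = [[51,52],[52,53]]
Q^79 = (Q^39)²·Q = [[21,13],[13,8]]
Q^158 = (Q^79)² = [[16,53],[53,17]]
F_158 mod 54 = Q^158[0][1] = 53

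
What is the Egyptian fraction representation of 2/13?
1/7 + 1/91

Greedy algorithm:
2/13: ceiling(13/2) = 7, use 1/7
1/91: ceiling(91/1) = 91, use 1/91
Result: 2/13 = 1/7 + 1/91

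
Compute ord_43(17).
21

43 is prime, so ord(17) divides φ(43) = 42.
Divisors of 42: 1, 2, 3, 6, 7, 14, 21, 42.
Repeated squaring: 17^1 ≡ 17, 17^2 ≡ 31, 17^4 ≡ 15, 17^8 ≡ 10, 17^16 ≡ 14, 17^32 ≡ 24 (mod 43).
Test 17^d mod 43 for each divisor d in increasing order:
17^1 ≡ 17
17^2 ≡ 31
17^3 = 17^2·17^1 ≡ 11
17^6 = 17^4·17^2 ≡ 35
17^7 = 17^4·17^2·17^1 ≡ 36
17^14 = 17^8·17^4·17^2 ≡ 6
17^21 = 17^16·17^4·17^1 ≡ 1  ← first divisor giving 1
The order is 21.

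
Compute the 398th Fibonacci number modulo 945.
944

Matrix identity: Q^n = [[F_(n+1), F_n], [F_n, F_(n-1)]] with Q = [[1,1],[1,0]].
n = 398 = 110001110₂. Square-and-multiply, entries mod 945:
Q^1 = [[1,1],[1,0]]
Q^3 = (Q^1)²·Q = [[3,2],[2,1]]
Q^6 = (Q^3)² = [[13,8],[8,5]]
Q^12 = (Q^6)² = [[233,144],[144,89]]
Q^24 = (Q^12)² = [[370,63],[63,307]]
Q^49 = (Q^24)²·Q = [[190,64],[64,126]]
Q^99 = (Q^49)²·Q = [[885,506],[506,379]]
Q^199 = (Q^99)²·Q = [[525,706],[706,764]]
Q^398 = (Q^199)² = [[106,944],[944,107]]
F_398 mod 945 = Q^398[0][1] = 944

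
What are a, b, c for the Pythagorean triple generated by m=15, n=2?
(221, 60, 229)

Euclid's formula: a = m² - n², b = 2mn, c = m² + n²
m = 15, n = 2
a = 15² - 2² = 225 - 4 = 221
b = 2 × 15 × 2 = 60
c = 15² + 2² = 225 + 4 = 229
Verification: 221² + 60² = 48841 + 3600 = 52441 = 229² ✓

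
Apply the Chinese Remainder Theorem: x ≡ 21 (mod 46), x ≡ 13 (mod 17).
251

Using Chinese Remainder Theorem:
M = 46 × 17 = 782
M1 = 17, M2 = 46
y1 = 17^(-1) mod 46 = 19
y2 = 46^(-1) mod 17 = 10
x = (21×17×19 + 13×46×10) mod 782 = 251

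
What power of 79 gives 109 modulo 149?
25

Baby-step giant-step with step n = ⌈√149⌉ = 13.
Baby steps 79^j mod 149 (j:value) for j=0..12: 0:1, 1:79, 2:132, 3:147, 4:140, 5:34, 6:4, 7:18, 8:81, 9:141, 10:113, 11:136, 12:16.
Giant-step multiplier: 79^(-13) ≡ 79^(148-13) = 79^135 ≡ 89 (mod 149).
Giant steps γ_i = 109·89^i mod 149: γ_0=109, γ_1=16 (in table at j=12).
x = i·n + j = 1·13 + 12 = 25.
Check: 79^25 ≡ 109 (mod 149).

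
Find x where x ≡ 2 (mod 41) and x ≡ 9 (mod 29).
125

Using Chinese Remainder Theorem:
M = 41 × 29 = 1189
M1 = 29, M2 = 41
y1 = 29^(-1) mod 41 = 17
y2 = 41^(-1) mod 29 = 17
x = (2×29×17 + 9×41×17) mod 1189 = 125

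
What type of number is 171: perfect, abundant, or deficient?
deficient

Proper divisors of 171: sum = 1 + 3 + 9 + 19 + 57 = 89
Since 89 < 171, 171 is deficient.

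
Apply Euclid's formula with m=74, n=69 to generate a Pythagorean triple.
(715, 10212, 10237)

Euclid's formula: a = m² - n², b = 2mn, c = m² + n²
m = 74, n = 69
a = 74² - 69² = 5476 - 4761 = 715
b = 2 × 74 × 69 = 10212
c = 74² + 69² = 5476 + 4761 = 10237
Verification: 715² + 10212² = 511225 + 104284944 = 104796169 = 10237² ✓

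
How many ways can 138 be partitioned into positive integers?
12292341831

p(n) counts ways to write n as a sum of positive integers (order ignored).
Euler's pentagonal recurrence: p(k) = p(k-1) + p(k-2) - p(k-5) - p(k-7) + p(k-12) + p(k-15) - ... (offsets j(3j∓1)/2, signs ++--, p(0)=1, p(<0)=0).
DP table for k = 0..137: p(0)=1, p(1)=1, p(2)=2, p(3)=3, p(4)=5, p(5)=7, p(6)=11, p(7)=15, p(8)=22, p(9)=30, p(10)=42, p(11)=56, p(12)=77, p(13)=101, p(14)=135, p(15)=176, p(16)=231, p(17)=297, p(18)=385, p(19)=490, p(20)=627, p(21)=792, p(22)=1002, p(23)=1255, p(24)=1575, p(25)=1958, p(26)=2436, p(27)=3010, p(28)=3718, p(29)=4565, p(30)=5604, p(31)=6842, p(32)=8349, p(33)=10143, p(34)=12310, p(35)=14883, p(36)=17977, p(37)=21637, p(38)=26015, p(39)=31185, p(40)=37338, p(41)=44583, p(42)=53174, p(43)=63261, p(44)=75175, p(45)=89134, p(46)=105558, p(47)=124754, p(48)=147273, p(49)=173525, p(50)=204226, p(51)=239943, p(52)=281589, p(53)=329931, p(54)=386155, p(55)=451276, p(56)=526823, p(57)=614154, p(58)=715220, p(59)=831820, p(60)=966467, p(61)=1121505, p(62)=1300156, p(63)=1505499, p(64)=1741630, p(65)=2012558, p(66)=2323520, p(67)=2679689, p(68)=3087735, p(69)=3554345, p(70)=4087968, p(71)=4697205, p(72)=5392783, p(73)=6185689, p(74)=7089500, p(75)=8118264, p(76)=9289091, p(77)=10619863, p(78)=12132164, p(79)=13848650, p(80)=15796476, p(81)=18004327, p(82)=20506255, p(83)=23338469, p(84)=26543660, p(85)=30167357, p(86)=34262962, p(87)=38887673, p(88)=44108109, p(89)=49995925, p(90)=56634173, p(91)=64112359, p(92)=72533807, p(93)=82010177, p(94)=92669720, p(95)=104651419, p(96)=118114304, p(97)=133230930, p(98)=150198136, p(99)=169229875, p(100)=190569292, p(101)=214481126, p(102)=241265379, p(103)=271248950, p(104)=304801365, p(105)=342325709, p(106)=384276336, p(107)=431149389, p(108)=483502844, p(109)=541946240, p(110)=607163746, p(111)=679903203, p(112)=761002156, p(113)=851376628, p(114)=952050665, p(115)=1064144451, p(116)=1188908248, p(117)=1327710076, p(118)=1482074143, p(119)=1653668665, p(120)=1844349560, p(121)=2056148051, p(122)=2291320912, p(123)=2552338241, p(124)=2841940500, p(125)=3163127352, p(126)=3519222692, p(127)=3913864295, p(128)=4351078600, p(129)=4835271870, p(130)=5371315400, p(131)=5964539504, p(132)=6620830889, p(133)=7346629512, p(134)=8149040695, p(135)=9035836076, p(136)=10015581680, p(137)=11097645016.
Final step: p(138) = p(137) + p(136) - p(133) - p(131) + p(126) + p(123) - p(116) - p(112) + p(103) + p(98) - p(87) - p(81) + p(68) + p(61) - p(46) - p(38) + p(21) + p(12)
= 11097645016 + 10015581680 - 7346629512 - 5964539504 + 3519222692 + 2552338241 - 1188908248 - 761002156 + 271248950 + 150198136 - 38887673 - 18004327 + 3087735 + 1121505 - 105558 - 26015 + 792 + 77
= 12292341831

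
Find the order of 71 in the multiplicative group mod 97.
96

97 is prime, so ord(71) divides φ(97) = 96.
Divisors of 96: 1, 2, 3, 4, 6, 8, 12, 16, 24, 32, 48, 96.
Repeated squaring: 71^1 ≡ 71, 71^2 ≡ 94, 71^4 ≡ 9, 71^8 ≡ 81, 71^16 ≡ 62, 71^32 ≡ 61, 71^64 ≡ 35 (mod 97).
Test 71^d mod 97 for each divisor d in increasing order:
71^1 ≡ 71
71^2 ≡ 94
71^3 = 71^2·71^1 ≡ 78
71^4 ≡ 9
71^6 = 71^4·71^2 ≡ 70
71^8 ≡ 81
71^12 = 71^8·71^4 ≡ 50
71^16 ≡ 62
71^24 = 71^16·71^8 ≡ 75
71^32 ≡ 61
71^48 = 71^32·71^16 ≡ 96
71^96 = 71^64·71^32 ≡ 1  ← first divisor giving 1
The order is 96.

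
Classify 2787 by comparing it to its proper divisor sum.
deficient

Proper divisors of 2787: sum = 1 + 3 + 929 = 933
Since 933 < 2787, 2787 is deficient.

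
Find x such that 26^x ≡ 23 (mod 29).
4

Baby-step giant-step with step n = ⌈√29⌉ = 6.
Baby steps 26^j mod 29 (j:value) for j=0..5: 0:1, 1:26, 2:9, 3:2, 4:23, 5:18.
h = 23 is already in the table at j=4, so x = 4.
Check: 26^4 ≡ 23 (mod 29).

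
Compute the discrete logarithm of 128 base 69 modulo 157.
75

Baby-step giant-step with step n = ⌈√157⌉ = 13.
Baby steps 69^j mod 157 (j:value) for j=0..12: 0:1, 1:69, 2:51, 3:65, 4:89, 5:18, 6:143, 7:133, 8:71, 9:32, 10:10, 11:62, 12:39.
Giant-step multiplier: 69^(-13) ≡ 69^(156-13) = 69^143 ≡ 50 (mod 157).
Giant steps γ_i = 128·50^i mod 157: γ_0=128, γ_1=120, γ_2=34, γ_3=130, γ_4=63, γ_5=10 (in table at j=10).
x = i·n + j = 5·13 + 10 = 75.
Check: 69^75 ≡ 128 (mod 157).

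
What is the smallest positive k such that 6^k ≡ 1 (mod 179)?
178

179 is prime, so ord(6) divides φ(179) = 178.
Divisors of 178: 1, 2, 89, 178.
Repeated squaring: 6^1 ≡ 6, 6^2 ≡ 36, 6^4 ≡ 43, 6^8 ≡ 59, 6^16 ≡ 80, 6^32 ≡ 135, 6^64 ≡ 146, 6^128 ≡ 15 (mod 179).
Test 6^d mod 179 for each divisor d in increasing order:
6^1 ≡ 6
6^2 ≡ 36
6^89 = 6^64·6^16·6^8·6^1 ≡ 178
6^178 = 6^128·6^32·6^16·6^2 ≡ 1  ← first divisor giving 1
The order is 178.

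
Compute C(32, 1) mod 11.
10

Using Lucas' theorem:
Write n=32 and k=1 in base 11:
n in base 11: [2, 10]
k in base 11: [0, 1]
C(32,1) mod 11 = ∏ C(n_i, k_i) mod 11
Digit binomials (mod 11): C(2,0) = 1; C(10,1) = 10
Product: 1 × 10 = 10 ≡ 10 (mod 11)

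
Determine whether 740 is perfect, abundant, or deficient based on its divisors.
abundant

Proper divisors of 740: sum = 1 + 2 + 4 + 5 + 10 + 20 + 37 + 74 + 148 + 185 + 370 = 856
Since 856 > 740, 740 is abundant.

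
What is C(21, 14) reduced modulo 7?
3

Using Lucas' theorem:
Write n=21 and k=14 in base 7:
n in base 7: [3, 0]
k in base 7: [2, 0]
C(21,14) mod 7 = ∏ C(n_i, k_i) mod 7
Digit binomials (mod 7): C(3,2) = 3; C(0,0) = 1
Product: 3 × 1 = 3 ≡ 3 (mod 7)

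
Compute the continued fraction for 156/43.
[3; 1, 1, 1, 2, 5]

Euclidean algorithm steps:
156 = 3 × 43 + 27
43 = 1 × 27 + 16
27 = 1 × 16 + 11
16 = 1 × 11 + 5
11 = 2 × 5 + 1
5 = 5 × 1 + 0
Continued fraction: [3; 1, 1, 1, 2, 5]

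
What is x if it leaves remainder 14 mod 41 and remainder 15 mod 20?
55

Using Chinese Remainder Theorem:
M = 41 × 20 = 820
M1 = 20, M2 = 41
y1 = 20^(-1) mod 41 = 39
y2 = 41^(-1) mod 20 = 1
x = (14×20×39 + 15×41×1) mod 820 = 55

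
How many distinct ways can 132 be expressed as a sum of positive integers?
6620830889

p(n) counts ways to write n as a sum of positive integers (order ignored).
Euler's pentagonal recurrence: p(k) = p(k-1) + p(k-2) - p(k-5) - p(k-7) + p(k-12) + p(k-15) - ... (offsets j(3j∓1)/2, signs ++--, p(0)=1, p(<0)=0).
DP table for k = 0..131: p(0)=1, p(1)=1, p(2)=2, p(3)=3, p(4)=5, p(5)=7, p(6)=11, p(7)=15, p(8)=22, p(9)=30, p(10)=42, p(11)=56, p(12)=77, p(13)=101, p(14)=135, p(15)=176, p(16)=231, p(17)=297, p(18)=385, p(19)=490, p(20)=627, p(21)=792, p(22)=1002, p(23)=1255, p(24)=1575, p(25)=1958, p(26)=2436, p(27)=3010, p(28)=3718, p(29)=4565, p(30)=5604, p(31)=6842, p(32)=8349, p(33)=10143, p(34)=12310, p(35)=14883, p(36)=17977, p(37)=21637, p(38)=26015, p(39)=31185, p(40)=37338, p(41)=44583, p(42)=53174, p(43)=63261, p(44)=75175, p(45)=89134, p(46)=105558, p(47)=124754, p(48)=147273, p(49)=173525, p(50)=204226, p(51)=239943, p(52)=281589, p(53)=329931, p(54)=386155, p(55)=451276, p(56)=526823, p(57)=614154, p(58)=715220, p(59)=831820, p(60)=966467, p(61)=1121505, p(62)=1300156, p(63)=1505499, p(64)=1741630, p(65)=2012558, p(66)=2323520, p(67)=2679689, p(68)=3087735, p(69)=3554345, p(70)=4087968, p(71)=4697205, p(72)=5392783, p(73)=6185689, p(74)=7089500, p(75)=8118264, p(76)=9289091, p(77)=10619863, p(78)=12132164, p(79)=13848650, p(80)=15796476, p(81)=18004327, p(82)=20506255, p(83)=23338469, p(84)=26543660, p(85)=30167357, p(86)=34262962, p(87)=38887673, p(88)=44108109, p(89)=49995925, p(90)=56634173, p(91)=64112359, p(92)=72533807, p(93)=82010177, p(94)=92669720, p(95)=104651419, p(96)=118114304, p(97)=133230930, p(98)=150198136, p(99)=169229875, p(100)=190569292, p(101)=214481126, p(102)=241265379, p(103)=271248950, p(104)=304801365, p(105)=342325709, p(106)=384276336, p(107)=431149389, p(108)=483502844, p(109)=541946240, p(110)=607163746, p(111)=679903203, p(112)=761002156, p(113)=851376628, p(114)=952050665, p(115)=1064144451, p(116)=1188908248, p(117)=1327710076, p(118)=1482074143, p(119)=1653668665, p(120)=1844349560, p(121)=2056148051, p(122)=2291320912, p(123)=2552338241, p(124)=2841940500, p(125)=3163127352, p(126)=3519222692, p(127)=3913864295, p(128)=4351078600, p(129)=4835271870, p(130)=5371315400, p(131)=5964539504.
Final step: p(132) = p(131) + p(130) - p(127) - p(125) + p(120) + p(117) - p(110) - p(106) + p(97) + p(92) - p(81) - p(75) + p(62) + p(55) - p(40) - p(32) + p(15) + p(6)
= 5964539504 + 5371315400 - 3913864295 - 3163127352 + 1844349560 + 1327710076 - 607163746 - 384276336 + 133230930 + 72533807 - 18004327 - 8118264 + 1300156 + 451276 - 37338 - 8349 + 176 + 11
= 6620830889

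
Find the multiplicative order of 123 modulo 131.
65

131 is prime, so ord(123) divides φ(131) = 130.
Divisors of 130: 1, 2, 5, 10, 13, 26, 65, 130.
Repeated squaring: 123^1 ≡ 123, 123^2 ≡ 64, 123^4 ≡ 35, 123^8 ≡ 46, 123^16 ≡ 20, 123^32 ≡ 7, 123^64 ≡ 49, 123^128 ≡ 43 (mod 131).
Test 123^d mod 131 for each divisor d in increasing order:
123^1 ≡ 123
123^2 ≡ 64
123^5 = 123^4·123^1 ≡ 113
123^10 = 123^8·123^2 ≡ 62
123^13 = 123^8·123^4·123^1 ≡ 89
123^26 = 123^16·123^8·123^2 ≡ 61
123^65 = 123^64·123^1 ≡ 1  ← first divisor giving 1
The order is 65.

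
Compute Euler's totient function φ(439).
438

439 = 439
φ(n) = n × ∏(1 - 1/p) for each prime p dividing n
φ(439) = 439 × (1 - 1/439) = 438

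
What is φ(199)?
198

199 = 199
φ(n) = n × ∏(1 - 1/p) for each prime p dividing n
φ(199) = 199 × (1 - 1/199) = 198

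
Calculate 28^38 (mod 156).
4

Repeated squaring. Binary of 38 = 100110.
28^1 ≡ 28 (mod 156); 28^2 ≡ 4 (mod 156); 28^4 ≡ 16 (mod 156); 28^8 ≡ 100 (mod 156); 28^16 ≡ 16 (mod 156); 28^32 ≡ 100 (mod 156)
28^38 = 28^2 × 28^4 × 28^32 ≡ 4 (mod 156)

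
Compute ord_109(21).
27

109 is prime, so ord(21) divides φ(109) = 108.
Divisors of 108: 1, 2, 3, 4, 6, 9, 12, 18, 27, 36, 54, 108.
Repeated squaring: 21^1 ≡ 21, 21^2 ≡ 5, 21^4 ≡ 25, 21^8 ≡ 80, 21^16 ≡ 78, 21^32 ≡ 89, 21^64 ≡ 73 (mod 109).
Test 21^d mod 109 for each divisor d in increasing order:
21^1 ≡ 21
21^2 ≡ 5
21^3 = 21^2·21^1 ≡ 105
21^4 ≡ 25
21^6 = 21^4·21^2 ≡ 16
21^9 = 21^8·21^1 ≡ 45
21^12 = 21^8·21^4 ≡ 38
21^18 = 21^16·21^2 ≡ 63
21^27 = 21^16·21^8·21^2·21^1 ≡ 1  ← first divisor giving 1
The order is 27.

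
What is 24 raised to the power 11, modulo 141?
54

Repeated squaring. Binary of 11 = 1011.
24^1 ≡ 24 (mod 141); 24^2 ≡ 12 (mod 141); 24^4 ≡ 3 (mod 141); 24^8 ≡ 9 (mod 141)
24^11 = 24^1 × 24^2 × 24^8 ≡ 54 (mod 141)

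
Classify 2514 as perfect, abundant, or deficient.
abundant

Proper divisors of 2514: sum = 1 + 2 + 3 + 6 + 419 + 838 + 1257 = 2526
Since 2526 > 2514, 2514 is abundant.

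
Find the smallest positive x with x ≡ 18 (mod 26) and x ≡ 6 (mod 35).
356

Using Chinese Remainder Theorem:
M = 26 × 35 = 910
M1 = 35, M2 = 26
y1 = 35^(-1) mod 26 = 3
y2 = 26^(-1) mod 35 = 31
x = (18×35×3 + 6×26×31) mod 910 = 356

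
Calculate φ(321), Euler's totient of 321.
212

321 = 3 × 107
φ(n) = n × ∏(1 - 1/p) for each prime p dividing n
φ(321) = 321 × (1 - 1/3) × (1 - 1/107) = 212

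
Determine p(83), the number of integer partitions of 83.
23338469

p(n) counts ways to write n as a sum of positive integers (order ignored).
Euler's pentagonal recurrence: p(k) = p(k-1) + p(k-2) - p(k-5) - p(k-7) + p(k-12) + p(k-15) - ... (offsets j(3j∓1)/2, signs ++--, p(0)=1, p(<0)=0).
DP table for k = 0..82: p(0)=1, p(1)=1, p(2)=2, p(3)=3, p(4)=5, p(5)=7, p(6)=11, p(7)=15, p(8)=22, p(9)=30, p(10)=42, p(11)=56, p(12)=77, p(13)=101, p(14)=135, p(15)=176, p(16)=231, p(17)=297, p(18)=385, p(19)=490, p(20)=627, p(21)=792, p(22)=1002, p(23)=1255, p(24)=1575, p(25)=1958, p(26)=2436, p(27)=3010, p(28)=3718, p(29)=4565, p(30)=5604, p(31)=6842, p(32)=8349, p(33)=10143, p(34)=12310, p(35)=14883, p(36)=17977, p(37)=21637, p(38)=26015, p(39)=31185, p(40)=37338, p(41)=44583, p(42)=53174, p(43)=63261, p(44)=75175, p(45)=89134, p(46)=105558, p(47)=124754, p(48)=147273, p(49)=173525, p(50)=204226, p(51)=239943, p(52)=281589, p(53)=329931, p(54)=386155, p(55)=451276, p(56)=526823, p(57)=614154, p(58)=715220, p(59)=831820, p(60)=966467, p(61)=1121505, p(62)=1300156, p(63)=1505499, p(64)=1741630, p(65)=2012558, p(66)=2323520, p(67)=2679689, p(68)=3087735, p(69)=3554345, p(70)=4087968, p(71)=4697205, p(72)=5392783, p(73)=6185689, p(74)=7089500, p(75)=8118264, p(76)=9289091, p(77)=10619863, p(78)=12132164, p(79)=13848650, p(80)=15796476, p(81)=18004327, p(82)=20506255.
Final step: p(83) = p(82) + p(81) - p(78) - p(76) + p(71) + p(68) - p(61) - p(57) + p(48) + p(43) - p(32) - p(26) + p(13) + p(6)
= 20506255 + 18004327 - 12132164 - 9289091 + 4697205 + 3087735 - 1121505 - 614154 + 147273 + 63261 - 8349 - 2436 + 101 + 11
= 23338469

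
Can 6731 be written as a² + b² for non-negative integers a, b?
Not possible

Factorization: 6731 = 53 × 127
By Fermat: n is sum of two squares iff every prime p ≡ 3 (mod 4) appears to even power.
Prime(s) ≡ 3 (mod 4) with odd exponent: [(127, 1)]
Therefore 6731 cannot be expressed as a² + b².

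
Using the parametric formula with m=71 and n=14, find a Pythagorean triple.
(4845, 1988, 5237)

Euclid's formula: a = m² - n², b = 2mn, c = m² + n²
m = 71, n = 14
a = 71² - 14² = 5041 - 196 = 4845
b = 2 × 71 × 14 = 1988
c = 71² + 14² = 5041 + 196 = 5237
Verification: 4845² + 1988² = 23474025 + 3952144 = 27426169 = 5237² ✓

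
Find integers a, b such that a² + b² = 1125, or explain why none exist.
6² + 33² (a=6, b=33)

Factorization: 1125 = 3^2 × 5^3
By Fermat: n is sum of two squares iff every prime p ≡ 3 (mod 4) appears to even power.
All primes ≡ 3 (mod 4) appear to even power.
Search a = 0, 1, 2, … for 1125 - a² a perfect square: first hit at a = 6: 1125 - 36 = 1089 = 33².
1125 = 6² + 33² = 36 + 1089 ✓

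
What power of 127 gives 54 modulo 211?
100

Baby-step giant-step with step n = ⌈√211⌉ = 15.
Baby steps 127^j mod 211 (j:value) for j=0..14: 0:1, 1:127, 2:93, 3:206, 4:209, 5:168, 6:25, 7:10, 8:4, 9:86, 10:161, 11:191, 12:203, 13:39, 14:100.
Giant-step multiplier: 127^(-15) ≡ 127^(210-15) = 127^195 ≡ 153 (mod 211).
Giant steps γ_i = 54·153^i mod 211: γ_0=54, γ_1=33, γ_2=196, γ_3=26, γ_4=180, γ_5=110, γ_6=161 (in table at j=10).
x = i·n + j = 6·15 + 10 = 100.
Check: 127^100 ≡ 54 (mod 211).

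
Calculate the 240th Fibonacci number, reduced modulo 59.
21

Matrix identity: Q^n = [[F_(n+1), F_n], [F_n, F_(n-1)]] with Q = [[1,1],[1,0]].
n = 240 = 11110000₂. Square-and-multiply, entries mod 59:
Q^1 = [[1,1],[1,0]]
Q^3 = (Q^1)²·Q = [[3,2],[2,1]]
Q^7 = (Q^3)²·Q = [[21,13],[13,8]]
Q^15 = (Q^7)²·Q = [[43,20],[20,23]]
Q^30 = (Q^15)² = [[7,22],[22,44]]
Q^60 = (Q^30)² = [[2,1],[1,1]]
Q^120 = (Q^60)² = [[5,3],[3,2]]
Q^240 = (Q^120)² = [[34,21],[21,13]]
F_240 mod 59 = Q^240[0][1] = 21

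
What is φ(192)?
64

192 = 2^6 × 3
φ(n) = n × ∏(1 - 1/p) for each prime p dividing n
φ(192) = 192 × (1 - 1/2) × (1 - 1/3) = 64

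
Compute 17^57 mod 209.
30

Repeated squaring. Binary of 57 = 111001.
17^1 ≡ 17 (mod 209); 17^2 ≡ 80 (mod 209); 17^4 ≡ 130 (mod 209); 17^8 ≡ 180 (mod 209); 17^16 ≡ 5 (mod 209); 17^32 ≡ 25 (mod 209)
17^57 = 17^1 × 17^8 × 17^16 × 17^32 ≡ 30 (mod 209)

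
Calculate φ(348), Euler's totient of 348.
112

348 = 2^2 × 3 × 29
φ(n) = n × ∏(1 - 1/p) for each prime p dividing n
φ(348) = 348 × (1 - 1/2) × (1 - 1/3) × (1 - 1/29) = 112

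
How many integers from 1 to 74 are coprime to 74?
36

74 = 2 × 37
φ(n) = n × ∏(1 - 1/p) for each prime p dividing n
φ(74) = 74 × (1 - 1/2) × (1 - 1/37) = 36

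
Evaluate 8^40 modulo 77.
1

Repeated squaring. Binary of 40 = 101000.
8^1 ≡ 8 (mod 77); 8^2 ≡ 64 (mod 77); 8^4 ≡ 15 (mod 77); 8^8 ≡ 71 (mod 77); 8^16 ≡ 36 (mod 77); 8^32 ≡ 64 (mod 77)
8^40 = 8^8 × 8^32 ≡ 1 (mod 77)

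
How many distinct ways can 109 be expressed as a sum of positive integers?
541946240

p(n) counts ways to write n as a sum of positive integers (order ignored).
Euler's pentagonal recurrence: p(k) = p(k-1) + p(k-2) - p(k-5) - p(k-7) + p(k-12) + p(k-15) - ... (offsets j(3j∓1)/2, signs ++--, p(0)=1, p(<0)=0).
DP table for k = 0..108: p(0)=1, p(1)=1, p(2)=2, p(3)=3, p(4)=5, p(5)=7, p(6)=11, p(7)=15, p(8)=22, p(9)=30, p(10)=42, p(11)=56, p(12)=77, p(13)=101, p(14)=135, p(15)=176, p(16)=231, p(17)=297, p(18)=385, p(19)=490, p(20)=627, p(21)=792, p(22)=1002, p(23)=1255, p(24)=1575, p(25)=1958, p(26)=2436, p(27)=3010, p(28)=3718, p(29)=4565, p(30)=5604, p(31)=6842, p(32)=8349, p(33)=10143, p(34)=12310, p(35)=14883, p(36)=17977, p(37)=21637, p(38)=26015, p(39)=31185, p(40)=37338, p(41)=44583, p(42)=53174, p(43)=63261, p(44)=75175, p(45)=89134, p(46)=105558, p(47)=124754, p(48)=147273, p(49)=173525, p(50)=204226, p(51)=239943, p(52)=281589, p(53)=329931, p(54)=386155, p(55)=451276, p(56)=526823, p(57)=614154, p(58)=715220, p(59)=831820, p(60)=966467, p(61)=1121505, p(62)=1300156, p(63)=1505499, p(64)=1741630, p(65)=2012558, p(66)=2323520, p(67)=2679689, p(68)=3087735, p(69)=3554345, p(70)=4087968, p(71)=4697205, p(72)=5392783, p(73)=6185689, p(74)=7089500, p(75)=8118264, p(76)=9289091, p(77)=10619863, p(78)=12132164, p(79)=13848650, p(80)=15796476, p(81)=18004327, p(82)=20506255, p(83)=23338469, p(84)=26543660, p(85)=30167357, p(86)=34262962, p(87)=38887673, p(88)=44108109, p(89)=49995925, p(90)=56634173, p(91)=64112359, p(92)=72533807, p(93)=82010177, p(94)=92669720, p(95)=104651419, p(96)=118114304, p(97)=133230930, p(98)=150198136, p(99)=169229875, p(100)=190569292, p(101)=214481126, p(102)=241265379, p(103)=271248950, p(104)=304801365, p(105)=342325709, p(106)=384276336, p(107)=431149389, p(108)=483502844.
Final step: p(109) = p(108) + p(107) - p(104) - p(102) + p(97) + p(94) - p(87) - p(83) + p(74) + p(69) - p(58) - p(52) + p(39) + p(32) - p(17) - p(9)
= 483502844 + 431149389 - 304801365 - 241265379 + 133230930 + 92669720 - 38887673 - 23338469 + 7089500 + 3554345 - 715220 - 281589 + 31185 + 8349 - 297 - 30
= 541946240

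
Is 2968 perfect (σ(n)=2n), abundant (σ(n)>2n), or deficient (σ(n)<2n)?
abundant

Proper divisors of 2968: sum = 1 + 2 + 4 + 7 + 8 + 14 + 28 + 53 + 56 + 106 + 212 + 371 + 424 + 742 + 1484 = 3512
Since 3512 > 2968, 2968 is abundant.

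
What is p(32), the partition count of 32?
8349

p(n) counts ways to write n as a sum of positive integers (order ignored).
Euler's pentagonal recurrence: p(k) = p(k-1) + p(k-2) - p(k-5) - p(k-7) + p(k-12) + p(k-15) - ... (offsets j(3j∓1)/2, signs ++--, p(0)=1, p(<0)=0).
DP table for k = 0..31: p(0)=1, p(1)=1, p(2)=2, p(3)=3, p(4)=5, p(5)=7, p(6)=11, p(7)=15, p(8)=22, p(9)=30, p(10)=42, p(11)=56, p(12)=77, p(13)=101, p(14)=135, p(15)=176, p(16)=231, p(17)=297, p(18)=385, p(19)=490, p(20)=627, p(21)=792, p(22)=1002, p(23)=1255, p(24)=1575, p(25)=1958, p(26)=2436, p(27)=3010, p(28)=3718, p(29)=4565, p(30)=5604, p(31)=6842.
Final step: p(32) = p(31) + p(30) - p(27) - p(25) + p(20) + p(17) - p(10) - p(6)
= 6842 + 5604 - 3010 - 1958 + 627 + 297 - 42 - 11
= 8349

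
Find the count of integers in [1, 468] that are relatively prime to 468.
144

468 = 2^2 × 3^2 × 13
φ(n) = n × ∏(1 - 1/p) for each prime p dividing n
φ(468) = 468 × (1 - 1/2) × (1 - 1/3) × (1 - 1/13) = 144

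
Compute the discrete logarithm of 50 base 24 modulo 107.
71

Baby-step giant-step with step n = ⌈√107⌉ = 11.
Baby steps 24^j mod 107 (j:value) for j=0..10: 0:1, 1:24, 2:41, 3:21, 4:76, 5:5, 6:13, 7:98, 8:105, 9:59, 10:25.
Giant-step multiplier: 24^(-11) ≡ 24^(106-11) = 24^95 ≡ 28 (mod 107).
Giant steps γ_i = 50·28^i mod 107: γ_0=50, γ_1=9, γ_2=38, γ_3=101, γ_4=46, γ_5=4, γ_6=5 (in table at j=5).
x = i·n + j = 6·11 + 5 = 71.
Check: 24^71 ≡ 50 (mod 107).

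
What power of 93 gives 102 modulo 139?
131

Baby-step giant-step with step n = ⌈√139⌉ = 12.
Baby steps 93^j mod 139 (j:value) for j=0..11: 0:1, 1:93, 2:31, 3:103, 4:127, 5:135, 6:45, 7:15, 8:5, 9:48, 10:16, 11:98.
Giant-step multiplier: 93^(-12) ≡ 93^(138-12) = 93^126 ≡ 44 (mod 139).
Giant steps γ_i = 102·44^i mod 139: γ_0=102, γ_1=40, γ_2=92, γ_3=17, γ_4=53, γ_5=108, γ_6=26, γ_7=32, γ_8=18, γ_9=97, γ_10=98 (in table at j=11).
x = i·n + j = 10·12 + 11 = 131.
Check: 93^131 ≡ 102 (mod 139).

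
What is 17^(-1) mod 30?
23

gcd(17, 30) = 1, so the inverse exists.
Extended Euclidean algorithm on (30, 17):
30 = 1 × 17 + 13  ⟹  13 = (1)·30 + (-1)·17
17 = 1 × 13 + 4  ⟹  4 = (-1)·30 + (2)·17
13 = 3 × 4 + 1  ⟹  1 = (4)·30 + (-7)·17
So (-7)·17 ≡ 1 (mod 30), i.e. 17^(-1) ≡ -7 ≡ 23 (mod 30).
Check: 17 × 23 = 391 ≡ 1 (mod 30)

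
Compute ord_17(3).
16

17 is prime, so ord(3) divides φ(17) = 16.
Divisors of 16: 1, 2, 4, 8, 16.
Repeated squaring: 3^1 ≡ 3, 3^2 ≡ 9, 3^4 ≡ 13, 3^8 ≡ 16, 3^16 ≡ 1 (mod 17).
Test 3^d mod 17 for each divisor d in increasing order:
3^1 ≡ 3
3^2 ≡ 9
3^4 ≡ 13
3^8 ≡ 16
3^16 ≡ 1  ← first divisor giving 1
The order is 16.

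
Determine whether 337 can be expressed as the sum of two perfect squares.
9² + 16² (a=9, b=16)

Factorization: 337 = 337
By Fermat: n is sum of two squares iff every prime p ≡ 3 (mod 4) appears to even power.
All primes ≡ 3 (mod 4) appear to even power.
Search a = 0, 1, 2, … for 337 - a² a perfect square: first hit at a = 9: 337 - 81 = 256 = 16².
337 = 9² + 16² = 81 + 256 ✓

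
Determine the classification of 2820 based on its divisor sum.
abundant

Proper divisors of 2820: sum = 1 + 2 + 3 + 4 + 5 + 6 + 10 + 12 + ... + 564 + 705 + 940 + 1410 (23 divisors) = 5244
Since 5244 > 2820, 2820 is abundant.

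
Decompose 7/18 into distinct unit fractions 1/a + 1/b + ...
1/3 + 1/18

Greedy algorithm:
7/18: ceiling(18/7) = 3, use 1/3
1/18: ceiling(18/1) = 18, use 1/18
Result: 7/18 = 1/3 + 1/18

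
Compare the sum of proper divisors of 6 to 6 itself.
perfect

Proper divisors of 6: sum = 1 + 2 + 3 = 6
Since 6 = 6, 6 is perfect.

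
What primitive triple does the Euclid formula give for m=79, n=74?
(765, 11692, 11717)

Euclid's formula: a = m² - n², b = 2mn, c = m² + n²
m = 79, n = 74
a = 79² - 74² = 6241 - 5476 = 765
b = 2 × 79 × 74 = 11692
c = 79² + 74² = 6241 + 5476 = 11717
Verification: 765² + 11692² = 585225 + 136702864 = 137288089 = 11717² ✓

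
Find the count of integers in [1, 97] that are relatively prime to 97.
96

97 = 97
φ(n) = n × ∏(1 - 1/p) for each prime p dividing n
φ(97) = 97 × (1 - 1/97) = 96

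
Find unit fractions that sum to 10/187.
1/19 + 1/1185 + 1/2105153 + 1/8863336201665

Greedy algorithm:
10/187: ceiling(187/10) = 19, use 1/19
3/3553: ceiling(3553/3) = 1185, use 1/1185
2/4210305: ceiling(4210305/2) = 2105153, use 1/2105153
1/8863336201665: ceiling(8863336201665/1) = 8863336201665, use 1/8863336201665
Result: 10/187 = 1/19 + 1/1185 + 1/2105153 + 1/8863336201665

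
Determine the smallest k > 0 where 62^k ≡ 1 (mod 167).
83

167 is prime, so ord(62) divides φ(167) = 166.
Divisors of 166: 1, 2, 83, 166.
Repeated squaring: 62^1 ≡ 62, 62^2 ≡ 3, 62^4 ≡ 9, 62^8 ≡ 81, 62^16 ≡ 48, 62^32 ≡ 133, 62^64 ≡ 154, 62^128 ≡ 2 (mod 167).
Test 62^d mod 167 for each divisor d in increasing order:
62^1 ≡ 62
62^2 ≡ 3
62^83 = 62^64·62^16·62^2·62^1 ≡ 1  ← first divisor giving 1
The order is 83.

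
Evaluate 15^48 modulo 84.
57

Repeated squaring. Binary of 48 = 110000.
15^1 ≡ 15 (mod 84); 15^2 ≡ 57 (mod 84); 15^4 ≡ 57 (mod 84); 15^8 ≡ 57 (mod 84); 15^16 ≡ 57 (mod 84); 15^32 ≡ 57 (mod 84)
15^48 = 15^16 × 15^32 ≡ 57 (mod 84)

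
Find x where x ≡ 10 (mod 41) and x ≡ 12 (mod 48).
1404

Using Chinese Remainder Theorem:
M = 41 × 48 = 1968
M1 = 48, M2 = 41
y1 = 48^(-1) mod 41 = 6
y2 = 41^(-1) mod 48 = 41
x = (10×48×6 + 12×41×41) mod 1968 = 1404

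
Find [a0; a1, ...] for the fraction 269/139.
[1; 1, 14, 2, 4]

Euclidean algorithm steps:
269 = 1 × 139 + 130
139 = 1 × 130 + 9
130 = 14 × 9 + 4
9 = 2 × 4 + 1
4 = 4 × 1 + 0
Continued fraction: [1; 1, 14, 2, 4]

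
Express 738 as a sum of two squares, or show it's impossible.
3² + 27² (a=3, b=27)

Factorization: 738 = 2 × 3^2 × 41
By Fermat: n is sum of two squares iff every prime p ≡ 3 (mod 4) appears to even power.
All primes ≡ 3 (mod 4) appear to even power.
Search a = 0, 1, 2, … for 738 - a² a perfect square: first hit at a = 3: 738 - 9 = 729 = 27².
738 = 3² + 27² = 9 + 729 ✓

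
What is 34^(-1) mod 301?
62

gcd(34, 301) = 1, so the inverse exists.
Extended Euclidean algorithm on (301, 34):
301 = 8 × 34 + 29  ⟹  29 = (1)·301 + (-8)·34
34 = 1 × 29 + 5  ⟹  5 = (-1)·301 + (9)·34
29 = 5 × 5 + 4  ⟹  4 = (6)·301 + (-53)·34
5 = 1 × 4 + 1  ⟹  1 = (-7)·301 + (62)·34
So (62)·34 ≡ 1 (mod 301), i.e. 34^(-1) ≡ 62 (mod 301).
Check: 34 × 62 = 2108 ≡ 1 (mod 301)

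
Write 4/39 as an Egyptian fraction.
1/10 + 1/390

Greedy algorithm:
4/39: ceiling(39/4) = 10, use 1/10
1/390: ceiling(390/1) = 390, use 1/390
Result: 4/39 = 1/10 + 1/390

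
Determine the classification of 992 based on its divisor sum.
abundant

Proper divisors of 992: sum = 1 + 2 + 4 + 8 + 16 + 31 + 32 + 62 + 124 + 248 + 496 = 1024
Since 1024 > 992, 992 is abundant.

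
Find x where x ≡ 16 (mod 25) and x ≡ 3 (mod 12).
291

Using Chinese Remainder Theorem:
M = 25 × 12 = 300
M1 = 12, M2 = 25
y1 = 12^(-1) mod 25 = 23
y2 = 25^(-1) mod 12 = 1
x = (16×12×23 + 3×25×1) mod 300 = 291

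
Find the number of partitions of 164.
156919475295

p(n) counts ways to write n as a sum of positive integers (order ignored).
Euler's pentagonal recurrence: p(k) = p(k-1) + p(k-2) - p(k-5) - p(k-7) + p(k-12) + p(k-15) - ... (offsets j(3j∓1)/2, signs ++--, p(0)=1, p(<0)=0).
DP table for k = 0..163: p(0)=1, p(1)=1, p(2)=2, p(3)=3, p(4)=5, p(5)=7, p(6)=11, p(7)=15, p(8)=22, p(9)=30, p(10)=42, p(11)=56, p(12)=77, p(13)=101, p(14)=135, p(15)=176, p(16)=231, p(17)=297, p(18)=385, p(19)=490, p(20)=627, p(21)=792, p(22)=1002, p(23)=1255, p(24)=1575, p(25)=1958, p(26)=2436, p(27)=3010, p(28)=3718, p(29)=4565, p(30)=5604, p(31)=6842, p(32)=8349, p(33)=10143, p(34)=12310, p(35)=14883, p(36)=17977, p(37)=21637, p(38)=26015, p(39)=31185, p(40)=37338, p(41)=44583, p(42)=53174, p(43)=63261, p(44)=75175, p(45)=89134, p(46)=105558, p(47)=124754, p(48)=147273, p(49)=173525, p(50)=204226, p(51)=239943, p(52)=281589, p(53)=329931, p(54)=386155, p(55)=451276, p(56)=526823, p(57)=614154, p(58)=715220, p(59)=831820, p(60)=966467, p(61)=1121505, p(62)=1300156, p(63)=1505499, p(64)=1741630, p(65)=2012558, p(66)=2323520, p(67)=2679689, p(68)=3087735, p(69)=3554345, p(70)=4087968, p(71)=4697205, p(72)=5392783, p(73)=6185689, p(74)=7089500, p(75)=8118264, p(76)=9289091, p(77)=10619863, p(78)=12132164, p(79)=13848650, p(80)=15796476, p(81)=18004327, p(82)=20506255, p(83)=23338469, p(84)=26543660, p(85)=30167357, p(86)=34262962, p(87)=38887673, p(88)=44108109, p(89)=49995925, p(90)=56634173, p(91)=64112359, p(92)=72533807, p(93)=82010177, p(94)=92669720, p(95)=104651419, p(96)=118114304, p(97)=133230930, p(98)=150198136, p(99)=169229875, p(100)=190569292, p(101)=214481126, p(102)=241265379, p(103)=271248950, p(104)=304801365, p(105)=342325709, p(106)=384276336, p(107)=431149389, p(108)=483502844, p(109)=541946240, p(110)=607163746, p(111)=679903203, p(112)=761002156, p(113)=851376628, p(114)=952050665, p(115)=1064144451, p(116)=1188908248, p(117)=1327710076, p(118)=1482074143, p(119)=1653668665, p(120)=1844349560, p(121)=2056148051, p(122)=2291320912, p(123)=2552338241, p(124)=2841940500, p(125)=3163127352, p(126)=3519222692, p(127)=3913864295, p(128)=4351078600, p(129)=4835271870, p(130)=5371315400, p(131)=5964539504, p(132)=6620830889, p(133)=7346629512, p(134)=8149040695, p(135)=9035836076, p(136)=10015581680, p(137)=11097645016, p(138)=12292341831, p(139)=13610949895, p(140)=15065878135, p(141)=16670689208, p(142)=18440293320, p(143)=20390982757, p(144)=22540654445, p(145)=24908858009, p(146)=27517052599, p(147)=30388671978, p(148)=33549419497, p(149)=37027355200, p(150)=40853235313, p(151)=45060624582, p(152)=49686288421, p(153)=54770336324, p(154)=60356673280, p(155)=66493182097, p(156)=73232243759, p(157)=80630964769, p(158)=88751778802, p(159)=97662728555, p(160)=107438159466, p(161)=118159068427, p(162)=129913904637, p(163)=142798995930.
Final step: p(164) = p(163) + p(162) - p(159) - p(157) + p(152) + p(149) - p(142) - p(138) + p(129) + p(124) - p(113) - p(107) + p(94) + p(87) - p(72) - p(64) + p(47) + p(38) - p(19) - p(9)
= 142798995930 + 129913904637 - 97662728555 - 80630964769 + 49686288421 + 37027355200 - 18440293320 - 12292341831 + 4835271870 + 2841940500 - 851376628 - 431149389 + 92669720 + 38887673 - 5392783 - 1741630 + 124754 + 26015 - 490 - 30
= 156919475295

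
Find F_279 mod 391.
34

Matrix identity: Q^n = [[F_(n+1), F_n], [F_n, F_(n-1)]] with Q = [[1,1],[1,0]].
n = 279 = 100010111₂. Square-and-multiply, entries mod 391:
Q^1 = [[1,1],[1,0]]
Q^2 = (Q^1)² = [[2,1],[1,1]]
Q^4 = (Q^2)² = [[5,3],[3,2]]
Q^8 = (Q^4)² = [[34,21],[21,13]]
Q^17 = (Q^8)²·Q = [[238,33],[33,205]]
Q^34 = (Q^17)² = [[256,152],[152,104]]
Q^69 = (Q^34)²·Q = [[254,274],[274,371]]
Q^139 = (Q^69)²·Q = [[388,5],[5,383]]
Q^279 = (Q^139)²·Q = [[370,34],[34,336]]
F_279 mod 391 = Q^279[0][1] = 34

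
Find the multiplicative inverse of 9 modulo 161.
18

gcd(9, 161) = 1, so the inverse exists.
Extended Euclidean algorithm on (161, 9):
161 = 17 × 9 + 8  ⟹  8 = (1)·161 + (-17)·9
9 = 1 × 8 + 1  ⟹  1 = (-1)·161 + (18)·9
So (18)·9 ≡ 1 (mod 161), i.e. 9^(-1) ≡ 18 (mod 161).
Check: 9 × 18 = 162 ≡ 1 (mod 161)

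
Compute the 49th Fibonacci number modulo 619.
555

Matrix identity: Q^n = [[F_(n+1), F_n], [F_n, F_(n-1)]] with Q = [[1,1],[1,0]].
n = 49 = 110001₂. Square-and-multiply, entries mod 619:
Q^1 = [[1,1],[1,0]]
Q^3 = (Q^1)²·Q = [[3,2],[2,1]]
Q^6 = (Q^3)² = [[13,8],[8,5]]
Q^12 = (Q^6)² = [[233,144],[144,89]]
Q^24 = (Q^12)² = [[126,562],[562,183]]
Q^49 = (Q^24)²·Q = [[274,555],[555,338]]
F_49 mod 619 = Q^49[0][1] = 555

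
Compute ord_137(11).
68

137 is prime, so ord(11) divides φ(137) = 136.
Divisors of 136: 1, 2, 4, 8, 17, 34, 68, 136.
Repeated squaring: 11^1 ≡ 11, 11^2 ≡ 121, 11^4 ≡ 119, 11^8 ≡ 50, 11^16 ≡ 34, 11^32 ≡ 60, 11^64 ≡ 38, 11^128 ≡ 74 (mod 137).
Test 11^d mod 137 for each divisor d in increasing order:
11^1 ≡ 11
11^2 ≡ 121
11^4 ≡ 119
11^8 ≡ 50
11^17 = 11^16·11^1 ≡ 100
11^34 = 11^32·11^2 ≡ 136
11^68 = 11^64·11^4 ≡ 1  ← first divisor giving 1
The order is 68.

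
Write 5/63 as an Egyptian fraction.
1/13 + 1/410 + 1/335790

Greedy algorithm:
5/63: ceiling(63/5) = 13, use 1/13
2/819: ceiling(819/2) = 410, use 1/410
1/335790: ceiling(335790/1) = 335790, use 1/335790
Result: 5/63 = 1/13 + 1/410 + 1/335790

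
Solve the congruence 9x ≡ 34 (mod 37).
x ≡ 12 (mod 37)

gcd(9, 37) = 1, which divides 34, so solutions exist.
Find 9^(-1) mod 37 by the extended Euclidean algorithm:
37 = 4 × 9 + 1  ⟹  1 = (1)·37 + (-4)·9
So (-4)·9 ≡ 1 (mod 37), i.e. 9^(-1) ≡ -4 ≡ 33 (mod 37).
x ≡ 33 × 34 = 1122 ≡ 12 (mod 37).
Check: 9 × 12 = 108 ≡ 34 (mod 37).
Unique solution: x ≡ 12 (mod 37)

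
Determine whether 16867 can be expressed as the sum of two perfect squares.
Not possible

Factorization: 16867 = 101 × 167
By Fermat: n is sum of two squares iff every prime p ≡ 3 (mod 4) appears to even power.
Prime(s) ≡ 3 (mod 4) with odd exponent: [(167, 1)]
Therefore 16867 cannot be expressed as a² + b².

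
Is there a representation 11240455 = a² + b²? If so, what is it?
Not possible

Factorization: 11240455 = 5 × 131^3
By Fermat: n is sum of two squares iff every prime p ≡ 3 (mod 4) appears to even power.
Prime(s) ≡ 3 (mod 4) with odd exponent: [(131, 3)]
Therefore 11240455 cannot be expressed as a² + b².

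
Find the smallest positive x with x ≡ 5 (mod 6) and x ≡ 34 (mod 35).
209

Using Chinese Remainder Theorem:
M = 6 × 35 = 210
M1 = 35, M2 = 6
y1 = 35^(-1) mod 6 = 5
y2 = 6^(-1) mod 35 = 6
x = (5×35×5 + 34×6×6) mod 210 = 209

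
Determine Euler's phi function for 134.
66

134 = 2 × 67
φ(n) = n × ∏(1 - 1/p) for each prime p dividing n
φ(134) = 134 × (1 - 1/2) × (1 - 1/67) = 66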